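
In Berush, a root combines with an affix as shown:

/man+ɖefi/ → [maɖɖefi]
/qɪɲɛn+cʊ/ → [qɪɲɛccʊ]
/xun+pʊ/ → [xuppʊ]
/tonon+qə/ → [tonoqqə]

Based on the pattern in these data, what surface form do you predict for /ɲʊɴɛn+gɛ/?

[ɲʊɴɛggɛ]

The data show regressive total assimilation (/n/ → [ɖ] before /ɖ/; /n/ → [c] before /c/; /n/ → [p] before /p/; /n/ → [q] before /q/): in every case the target segment becomes identical to its following neighbour, copying more than a single feature.
/n/ is the segment targeted by the rule; it sits immediately before /g/, so it assimilates completely and surfaces as [g].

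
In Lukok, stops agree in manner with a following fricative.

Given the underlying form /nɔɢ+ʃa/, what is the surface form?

[nɔʁʃa]

The rule targets /ɢ/ (voiced uvular stop), which sits before the trigger /ʃ/ (fricative).
Changing only its manner to fricative gives [ʁ] — the voiced uvular fricative.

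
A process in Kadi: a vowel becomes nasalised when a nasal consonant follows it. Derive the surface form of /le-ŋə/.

/e/ sits next to the nasal /ŋ/ and is therefore nasalised to [ẽ].

[lẽŋə]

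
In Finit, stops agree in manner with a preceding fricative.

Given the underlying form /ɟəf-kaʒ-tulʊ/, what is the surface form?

The rule targets /k/ (voiceless velar stop), which sits after the trigger /f/ (fricative).
The voiceless velar fricative is [x], so /k/ → [x].
At the second juncture, /t/ likewise becomes [s] adjacent to /ʒ/.

[ɟəfxaʒsulʊ]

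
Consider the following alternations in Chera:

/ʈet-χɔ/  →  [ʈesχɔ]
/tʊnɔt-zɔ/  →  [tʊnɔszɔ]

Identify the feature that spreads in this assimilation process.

manner

Comparing underlying and surface forms, /t/ → [s] is the alternation; the neighbouring /χ/ is constant.
/t/ is a stop while /χ/ is a fricative; the output [s] is a fricative, matching the trigger — so the feature that spreads is manner.
The other alternating form patterns the same way: /t/ → [s] before /z/ (stop → fricative, matching a fricative) — only manner changes, and always toward the following segment.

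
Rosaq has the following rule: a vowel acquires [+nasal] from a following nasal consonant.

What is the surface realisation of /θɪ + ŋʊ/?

/ɪ/ sits next to the nasal /ŋ/ and is therefore nasalised to [ɪ̃].

[θɪ̃ŋʊ]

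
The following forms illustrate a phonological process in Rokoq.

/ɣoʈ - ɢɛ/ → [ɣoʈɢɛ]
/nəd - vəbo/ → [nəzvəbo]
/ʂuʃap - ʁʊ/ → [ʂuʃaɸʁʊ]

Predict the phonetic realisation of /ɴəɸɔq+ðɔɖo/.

[ɴəɸɔχðɔɖo]

The data show regressive manner assimilation: /d/ → [z] before /v/; /p/ → [ɸ] before /ʁ/. In each pair only manner changes, matching the following consonant, while place and voice stay constant.
No alternation appears in [ɣoʈɢɛ]: there the adjacent consonants already agree in manner (/ʈ/ and /ɢ/ are both stops), so this form is consistent with the same rule.
The rule targets /q/ (voiceless uvular stop), which sits before the trigger /ð/ (fricative).
A voiceless uvular fricative is [χ], so the surface segment is [χ].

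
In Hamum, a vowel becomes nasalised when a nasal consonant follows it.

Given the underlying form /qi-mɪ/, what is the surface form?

/i/ sits next to the nasal /m/ and is therefore nasalised to [ĩ].

[qĩmɪ]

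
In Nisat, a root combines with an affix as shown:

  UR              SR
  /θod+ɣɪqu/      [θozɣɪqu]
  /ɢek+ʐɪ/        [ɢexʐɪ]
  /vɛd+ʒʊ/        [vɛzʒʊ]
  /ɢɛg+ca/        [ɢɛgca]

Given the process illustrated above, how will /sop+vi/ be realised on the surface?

The data show regressive manner assimilation: /d/ → [z] before /ɣ/; /k/ → [x] before /ʐ/; /d/ → [z] before /ʒ/. In each pair only manner changes, matching the following consonant, while place and voice stay constant.
No alternation appears in [ɢɛgca]: there the adjacent consonants already agree in manner (/g/ and /c/ are both stops), so this form is consistent with the same rule.
/p/ is a voiceless bilabial stop. The following trigger /v/ is a fricative, so /p/ must become a fricative as well.
A voiceless bilabial fricative is [ɸ], so the surface segment is [ɸ].

[soɸvi]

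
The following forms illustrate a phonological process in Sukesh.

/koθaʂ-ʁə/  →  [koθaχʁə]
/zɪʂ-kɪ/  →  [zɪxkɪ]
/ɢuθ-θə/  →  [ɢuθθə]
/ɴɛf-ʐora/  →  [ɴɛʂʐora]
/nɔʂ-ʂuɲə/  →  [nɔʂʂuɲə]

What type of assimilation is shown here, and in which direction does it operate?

regressive place assimilation

Comparing underlying and surface forms, /ʂ/ → [χ] is the alternation; the neighbouring /ʁ/ is constant.
The change retroflex → uvular matches the place of the following /ʁ/, identifying this as place assimilation.
Manner and voice are unchanged, so the assimilation is partial, not total.
Checking the remaining alternations: /ʂ/ → [x] before /k/ (retroflex → velar, matching velar); /f/ → [ʂ] before /ʐ/ (labiodental → retroflex, matching retroflex) — only place changes, and always toward the following segment.
No alternation appears in [ɢuθθə], [nɔʂʂuɲə]: there the adjacent consonants already agree in place (/θ/ and /θ/ are both dental; /ʂ/ and /ʂ/ are both retroflex), so these forms are consistent with the same rule.
Since the segment that changes precedes the conditioning segment, the assimilation is regressive.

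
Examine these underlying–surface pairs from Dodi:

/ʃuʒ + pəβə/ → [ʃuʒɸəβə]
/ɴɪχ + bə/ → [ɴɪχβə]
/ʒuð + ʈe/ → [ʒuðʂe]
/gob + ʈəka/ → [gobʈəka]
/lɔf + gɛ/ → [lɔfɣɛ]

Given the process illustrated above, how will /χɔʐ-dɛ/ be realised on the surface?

[χɔʐzɛ]

The data show progressive manner assimilation: /p/ → [ɸ] after /ʒ/; /b/ → [β] after /χ/; /ʈ/ → [ʂ] after /ð/; /g/ → [ɣ] after /f/. In each pair only manner changes, matching the preceding consonant, while place and voice stay constant.
No alternation appears in [gobʈəka]: there the adjacent consonants already agree in manner (/ʈ/ and /b/ are both stops), so this form is consistent with the same rule.
/d/ is a voiced alveolar stop. The preceding trigger /ʐ/ is a fricative, so /d/ must become a fricative as well.
A voiced alveolar fricative is [z], so the surface segment is [z].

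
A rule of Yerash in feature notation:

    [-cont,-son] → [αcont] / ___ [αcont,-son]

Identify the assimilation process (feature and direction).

The shared variable α links the value of [cont] on the target to that of the neighbouring obstruent. [cont] distinguishes stops from fricatives — a manner-of-articulation feature — so this is manner assimilation.
The conditioning segment sits to the right of the focus bar, meaning the trigger follows the segment that changes — regressive assimilation.

regressive manner assimilation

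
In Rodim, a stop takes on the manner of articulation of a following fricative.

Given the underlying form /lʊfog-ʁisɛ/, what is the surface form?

[lʊfoɣʁisɛ]

/g/ is a voiced velar stop. The following trigger /ʁ/ is a fricative, so /g/ must become a fricative as well.
A voiced velar fricative is [ɣ], so the surface segment is [ɣ].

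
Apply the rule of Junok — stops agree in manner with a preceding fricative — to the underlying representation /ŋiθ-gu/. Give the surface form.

/g/ is a voiced velar stop. The preceding trigger /θ/ is a fricative, so /g/ must become a fricative as well.
Changing only its manner to fricative gives [ɣ] — the voiced velar fricative.

[ŋiθɣu]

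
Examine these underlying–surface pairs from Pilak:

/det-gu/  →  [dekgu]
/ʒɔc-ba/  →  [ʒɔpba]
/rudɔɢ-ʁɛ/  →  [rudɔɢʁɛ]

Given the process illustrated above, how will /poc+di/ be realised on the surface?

[potdi]

The data show regressive place assimilation: /t/ → [k] before /g/; /c/ → [p] before /b/. In each pair only place changes, matching the following consonant, while manner and voice stay constant.
Nothing changes in [rudɔɢʁɛ]: there the adjacent consonants already agree in place (/ɢ/ and /ʁ/ are both uvular), so this form is consistent with the same rule.
The rule targets /c/ (voiceless palatal stop), which sits before the trigger /d/ (alveolar).
A voiceless alveolar stop is [t], so the surface segment is [t].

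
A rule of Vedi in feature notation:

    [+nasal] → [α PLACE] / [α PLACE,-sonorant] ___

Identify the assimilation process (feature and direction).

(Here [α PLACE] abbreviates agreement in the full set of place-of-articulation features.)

progressive place assimilation

The rule copies the place features (abbreviated [PLACE]) from the environment onto the target, so the assimilating feature is place.
The conditioning segment sits to the left of the focus bar, meaning the trigger precedes the segment that changes — progressive assimilation.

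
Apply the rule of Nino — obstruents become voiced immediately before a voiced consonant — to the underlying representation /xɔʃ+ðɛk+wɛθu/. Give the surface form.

The rule targets /ʃ/ (voiceless postalveolar fricative), which sits before the trigger /ð/ (voiced).
Changing only its voicing to voiced gives [ʒ] — the voiced postalveolar fricative.
At the second juncture, /k/ likewise becomes [g] adjacent to /w/.

[xɔʒðɛgwɛθu]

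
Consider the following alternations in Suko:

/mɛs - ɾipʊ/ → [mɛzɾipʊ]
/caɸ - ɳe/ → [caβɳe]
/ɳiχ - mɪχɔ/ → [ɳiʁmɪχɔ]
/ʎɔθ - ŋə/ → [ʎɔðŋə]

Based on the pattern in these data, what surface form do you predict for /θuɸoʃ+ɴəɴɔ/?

[θuɸoʒɴəɴɔ]

The data show regressive voicing assimilation: /s/ → [z] before /ɾ/; /ɸ/ → [β] before /ɳ/; /χ/ → [ʁ] before /m/; /θ/ → [ð] before /ŋ/. In each pair only voicing changes, matching the following consonant, while place and manner stay constant.
The rule targets /ʃ/ (voiceless postalveolar fricative), which sits before the trigger /ɴ/ (voiced).
Changing only its voicing to voiced gives [ʒ] — the voiced postalveolar fricative.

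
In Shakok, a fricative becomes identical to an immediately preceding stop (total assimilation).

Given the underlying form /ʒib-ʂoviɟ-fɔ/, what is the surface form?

[ʒibboviɟɟɔ]

/ʂ/ is the segment targeted by the rule; it sits immediately after /b/, so it assimilates completely and surfaces as [b].
At the second juncture, /f/ likewise becomes [ɟ] adjacent to /ɟ/.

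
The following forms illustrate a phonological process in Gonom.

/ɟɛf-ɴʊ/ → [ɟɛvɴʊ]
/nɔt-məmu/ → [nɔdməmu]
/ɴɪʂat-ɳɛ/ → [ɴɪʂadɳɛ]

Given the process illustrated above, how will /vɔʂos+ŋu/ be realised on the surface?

The data show regressive voicing assimilation: /f/ → [v] before /ɴ/; /t/ → [d] before /m/; /t/ → [d] before /ɳ/. In each pair only voicing changes, matching the following consonant, while place and manner stay constant.
The rule targets /s/ (voiceless alveolar fricative), which sits before the trigger /ŋ/ (voiced).
A voiced alveolar fricative is [z], so the surface segment is [z].

[vɔʂozŋu]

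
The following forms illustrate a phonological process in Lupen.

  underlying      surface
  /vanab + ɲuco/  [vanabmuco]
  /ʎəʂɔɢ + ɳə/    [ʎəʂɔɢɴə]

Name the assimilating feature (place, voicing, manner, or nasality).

place

Comparing underlying and surface forms, /ɲ/ → [m] is the alternation; the neighbouring /b/ is constant.
/ɲ/ is palatal while /b/ is bilabial; the output [m] is bilabial, matching the trigger — so the feature that spreads is place.
The same holds elsewhere in the data: /ɳ/ → [ɴ] after /ɢ/ (retroflex → uvular, matching uvular) — only place changes, and always toward the preceding segment.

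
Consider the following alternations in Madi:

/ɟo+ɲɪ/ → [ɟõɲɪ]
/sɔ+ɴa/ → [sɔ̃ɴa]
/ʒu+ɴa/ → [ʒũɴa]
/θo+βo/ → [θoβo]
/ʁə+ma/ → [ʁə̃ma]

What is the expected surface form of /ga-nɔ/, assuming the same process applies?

The data show regressive nasality assimilation (vowel nasalisation): /o/ → [õ] before /ɲ/; /ɔ/ → [ɔ̃] before /ɴ/; /u/ → [ũ] before /ɴ/; /ə/ → [ə̃] before /m/ — a vowel is nasalised by an immediately following nasal consonant.
No change occurs in [θoβo] because the vowel at the boundary is adjacent to an oral consonant, not a nasal (/o/ next to /β/).
The vowel /a/ is adjacent to the following nasal /n/, so it acquires [+nasal] and surfaces as [ã].

[gãnɔ]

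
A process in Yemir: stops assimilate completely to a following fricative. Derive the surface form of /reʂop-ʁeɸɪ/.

/p/ is the segment targeted by the rule; it sits immediately before /ʁ/, so it assimilates completely and surfaces as [ʁ].

[reʂoʁʁeɸɪ]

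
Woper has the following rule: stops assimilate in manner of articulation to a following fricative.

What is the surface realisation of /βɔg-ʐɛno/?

[βɔɣʐɛno]

/g/ is a voiced velar stop. The following trigger /ʐ/ is a fricative, so /g/ must become a fricative as well.
Changing only its manner to fricative gives [ɣ] — the voiced velar fricative.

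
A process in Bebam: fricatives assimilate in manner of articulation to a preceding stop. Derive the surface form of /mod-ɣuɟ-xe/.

[modguɟke]

The rule targets /ɣ/ (voiced velar fricative), which sits after the trigger /d/ (stop).
Changing only its manner to stop gives [g] — the voiced velar stop.
The same rule applies at the second boundary: /x/ → [k] next to /ɟ/.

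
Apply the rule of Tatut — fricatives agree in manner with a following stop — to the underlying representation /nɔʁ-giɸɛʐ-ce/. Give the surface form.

The rule targets /ʁ/ (voiced uvular fricative), which sits before the trigger /g/ (stop).
Changing only its manner to stop gives [ɢ] — the voiced uvular stop.
The same rule applies at the second boundary: /ʐ/ → [ɖ] next to /c/.

[nɔɢgiɸɛɖce]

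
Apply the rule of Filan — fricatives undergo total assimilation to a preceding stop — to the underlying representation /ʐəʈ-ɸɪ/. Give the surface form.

/ɸ/ is the segment targeted by the rule; it sits immediately after /ʈ/, so it assimilates completely and surfaces as [ʈ].

[ʐəʈʈɪ]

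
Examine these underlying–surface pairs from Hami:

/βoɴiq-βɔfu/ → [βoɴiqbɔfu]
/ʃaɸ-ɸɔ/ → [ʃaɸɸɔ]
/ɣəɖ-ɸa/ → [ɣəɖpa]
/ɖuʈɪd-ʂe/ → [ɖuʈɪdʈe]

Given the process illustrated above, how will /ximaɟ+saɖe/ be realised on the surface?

The data show progressive manner assimilation: /β/ → [b] after /q/; /ɸ/ → [p] after /ɖ/; /ʂ/ → [ʈ] after /d/. In each pair only manner changes, matching the preceding consonant, while place and voice stay constant.
Nothing changes in [ʃaɸɸɔ]: there the adjacent consonants already agree in manner (/ɸ/ and /ɸ/ are both fricatives), so this form is consistent with the same rule.
The rule targets /s/ (voiceless alveolar fricative), which sits after the trigger /ɟ/ (stop).
A voiceless alveolar stop is [t], so the surface segment is [t].

[ximaɟtaɖe]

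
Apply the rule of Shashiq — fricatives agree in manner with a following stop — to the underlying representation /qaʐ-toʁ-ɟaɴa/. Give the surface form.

/ʐ/ is a voiced retroflex fricative. The following trigger /t/ is a stop, so /ʐ/ must become a stop as well.
The voiced retroflex stop is [ɖ], so /ʐ/ → [ɖ].
The same rule applies at the second boundary: /ʁ/ → [ɢ] next to /ɟ/.

[qaɖtoɢɟaɴa]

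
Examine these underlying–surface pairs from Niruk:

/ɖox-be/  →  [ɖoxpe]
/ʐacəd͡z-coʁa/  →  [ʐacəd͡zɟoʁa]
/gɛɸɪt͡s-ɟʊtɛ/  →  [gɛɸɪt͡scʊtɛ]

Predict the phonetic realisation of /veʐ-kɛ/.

The data show progressive voicing assimilation: /b/ → [p] after /x/; /c/ → [ɟ] after /d͡z/; /ɟ/ → [c] after /t͡s/. In each pair only voicing changes, matching the preceding consonant, while place and manner stay constant.
The rule targets /k/ (voiceless velar stop), which sits after the trigger /ʐ/ (voiced).
The voiced velar stop is [g], so /k/ → [g].

[veʐgɛ]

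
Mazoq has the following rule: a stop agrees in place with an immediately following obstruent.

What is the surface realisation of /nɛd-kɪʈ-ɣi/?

The rule targets /d/ (voiced alveolar stop), which sits before the trigger /k/ (velar).
Changing only its place to velar gives [g] — the voiced velar stop.
At the second juncture, /ʈ/ likewise becomes [k] adjacent to /ɣ/.

[nɛgkɪkɣi]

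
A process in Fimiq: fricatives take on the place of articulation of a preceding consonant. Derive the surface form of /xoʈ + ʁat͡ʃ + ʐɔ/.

/ʁ/ is a voiced uvular fricative. The preceding trigger /ʈ/ is retroflex, so /ʁ/ must become retroflex as well.
Changing only its place to retroflex gives [ʐ] — the voiced retroflex fricative.
The same rule applies at the second boundary: /ʐ/ → [ʒ] next to /t͡ʃ/.

[xoʈʐat͡ʃʒɔ]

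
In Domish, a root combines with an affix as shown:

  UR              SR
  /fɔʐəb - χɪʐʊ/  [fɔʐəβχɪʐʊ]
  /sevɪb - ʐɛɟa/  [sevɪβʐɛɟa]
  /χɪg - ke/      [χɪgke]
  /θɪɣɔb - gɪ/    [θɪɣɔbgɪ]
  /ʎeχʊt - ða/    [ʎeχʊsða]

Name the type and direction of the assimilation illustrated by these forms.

Underlying /b/ is realised as [β] next to /χ/; /χ/ itself does not change.
The change stop → fricative matches the manner of the following /χ/, identifying this as manner assimilation.
Place and voice are unchanged, so the assimilation is partial, not total.
Checking the remaining alternations: /b/ → [β] before /ʐ/ (stop → fricative, matching a fricative); /t/ → [s] before /ð/ (stop → fricative, matching a fricative) — only manner changes, and always toward the following segment.
Nothing changes in [χɪgke], [θɪɣɔbgɪ]: there the adjacent consonants already agree in manner (/g/ and /k/ are both stops; /b/ and /g/ are both stops), so these forms are consistent with the same rule.
The trigger is the following segment, so the direction is regressive (anticipatory).

regressive manner assimilation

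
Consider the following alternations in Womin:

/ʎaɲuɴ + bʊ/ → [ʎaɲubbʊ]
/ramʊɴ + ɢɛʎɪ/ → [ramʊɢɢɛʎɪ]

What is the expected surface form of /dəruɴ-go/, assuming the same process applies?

[dəruggo]

The data show regressive total assimilation (/ɴ/ → [b] before /b/; /ɴ/ → [ɢ] before /ɢ/): in every case the target segment becomes identical to its following neighbour, copying more than a single feature.
/ɴ/ is the segment targeted by the rule; it sits immediately before /g/, so it assimilates completely and surfaces as [g].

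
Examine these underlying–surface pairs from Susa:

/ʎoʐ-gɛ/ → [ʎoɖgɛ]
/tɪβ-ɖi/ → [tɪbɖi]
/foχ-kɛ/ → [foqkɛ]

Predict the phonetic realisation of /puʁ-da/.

The data show regressive manner assimilation: /ʐ/ → [ɖ] before /g/; /β/ → [b] before /ɖ/; /χ/ → [q] before /k/. In each pair only manner changes, matching the following consonant, while place and voice stay constant.
/ʁ/ is a voiced uvular fricative. The following trigger /d/ is a stop, so /ʁ/ must become a stop as well.
A voiced uvular stop is [ɢ], so the surface segment is [ɢ].

[puɢda]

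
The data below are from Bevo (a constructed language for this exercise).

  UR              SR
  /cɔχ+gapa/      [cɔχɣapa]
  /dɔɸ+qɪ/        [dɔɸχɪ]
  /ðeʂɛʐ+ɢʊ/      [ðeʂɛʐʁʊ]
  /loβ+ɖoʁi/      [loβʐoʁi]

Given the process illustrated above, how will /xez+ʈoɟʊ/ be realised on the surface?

[xezʂoɟʊ]

The data show progressive manner assimilation: /g/ → [ɣ] after /χ/; /q/ → [χ] after /ɸ/; /ɢ/ → [ʁ] after /ʐ/; /ɖ/ → [ʐ] after /β/. In each pair only manner changes, matching the preceding consonant, while place and voice stay constant.
/ʈ/ is a voiceless retroflex stop. The preceding trigger /z/ is a fricative, so /ʈ/ must become a fricative as well.
Changing only its manner to fricative gives [ʂ] — the voiceless retroflex fricative.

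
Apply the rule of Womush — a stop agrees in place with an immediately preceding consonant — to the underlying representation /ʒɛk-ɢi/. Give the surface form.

[ʒɛkgi]

The rule targets /ɢ/ (voiced uvular stop), which sits after the trigger /k/ (velar).
The voiced velar stop is [g], so /ɢ/ → [g].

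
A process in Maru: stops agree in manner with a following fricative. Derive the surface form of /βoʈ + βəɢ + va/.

[βoʂβəʁva]

/ʈ/ is a voiceless retroflex stop. The following trigger /β/ is a fricative, so /ʈ/ must become a fricative as well.
A voiceless retroflex fricative is [ʂ], so the surface segment is [ʂ].
The same rule applies at the second boundary: /ɢ/ → [ʁ] next to /v/.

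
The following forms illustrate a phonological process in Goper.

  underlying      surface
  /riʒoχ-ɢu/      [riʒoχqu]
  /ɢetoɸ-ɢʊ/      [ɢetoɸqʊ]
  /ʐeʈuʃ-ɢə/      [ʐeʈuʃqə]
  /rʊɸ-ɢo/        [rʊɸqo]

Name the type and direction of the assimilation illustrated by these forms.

Underlying /ɢ/ is realised as [q] next to /χ/; /χ/ itself does not change.
The change voiced → voiceless matches the voicing of the preceding /χ/, identifying this as voicing assimilation.
Place and manner are unchanged, so the assimilation is partial, not total.
Checking the remaining alternations: /ɢ/ → [q] after /ɸ/ (voiced → voiceless, matching voiceless); /ɢ/ → [q] after /ʃ/ (voiced → voiceless, matching voiceless) — only voicing changes, and always toward the preceding segment.
The trigger is the preceding segment, so the direction is progressive (perseverative).

progressive voicing assimilation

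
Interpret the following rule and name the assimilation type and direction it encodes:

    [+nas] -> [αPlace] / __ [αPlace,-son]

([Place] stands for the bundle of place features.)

regressive place assimilation

The shared variable α links the value of the place features (abbreviated [Place]) on the target to the same value on the neighbouring segment, so place is the feature that assimilates.
The conditioning segment sits to the right of the focus bar, meaning the trigger follows the segment that changes — regressive assimilation.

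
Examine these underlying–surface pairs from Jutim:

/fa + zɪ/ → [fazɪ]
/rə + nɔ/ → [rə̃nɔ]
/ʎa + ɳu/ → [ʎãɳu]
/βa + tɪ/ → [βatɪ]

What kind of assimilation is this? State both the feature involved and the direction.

regressive nasality assimilation (vowel nasalisation)

The vowel /ə/ surfaces as nasalised [ə̃] next to the following nasal /n/ — it has acquired the [+nasal] feature of its neighbour.
The other form shows the same pattern: /a/ → [ã] before /ɳ/ — each time a vowel is nasalised next to a following nasal.
No change occurs in [fazɪ], [βatɪ] because the vowel at the boundary is adjacent to an oral consonant, not a nasal (/a/ next to /z/; /a/ next to /t/).
Because the conditioning nasal is to the right of the vowel that changes, the process is regressive (anticipatory).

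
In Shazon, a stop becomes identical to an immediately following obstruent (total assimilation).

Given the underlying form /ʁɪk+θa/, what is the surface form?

/k/ is the segment targeted by the rule; it sits immediately before /θ/, so it assimilates completely and surfaces as [θ].

[ʁɪθθa]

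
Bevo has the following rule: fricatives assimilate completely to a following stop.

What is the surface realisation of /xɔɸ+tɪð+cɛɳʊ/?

/ɸ/ is the segment targeted by the rule; it sits immediately before /t/, so it assimilates completely and surfaces as [t].
The same rule applies at the second boundary: /ð/ → [c] next to /c/.

[xɔttɪccɛɳʊ]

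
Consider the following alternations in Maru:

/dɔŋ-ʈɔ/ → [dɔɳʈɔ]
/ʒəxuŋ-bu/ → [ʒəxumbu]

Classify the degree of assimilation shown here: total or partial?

partial assimilation

The segment that alternates is /ŋ/, which surfaces as [ɳ] when adjacent to /ʈ/.
/ŋ/ is velar while /ʈ/ is retroflex; the output [ɳ] is retroflex, matching the trigger — so the feature that spreads is place.
Manner and voice are unchanged, so the assimilation is partial, not total.
The same holds elsewhere in the data: /ŋ/ → [m] before /b/ (velar → bilabial, matching bilabial) — only place changes, and always toward the following segment.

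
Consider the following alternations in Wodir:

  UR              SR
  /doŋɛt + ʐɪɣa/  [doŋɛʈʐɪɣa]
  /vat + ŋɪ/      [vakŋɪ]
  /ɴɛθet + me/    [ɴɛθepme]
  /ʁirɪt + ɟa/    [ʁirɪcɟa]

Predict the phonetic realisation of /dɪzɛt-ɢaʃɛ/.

[dɪzɛqɢaʃɛ]

The data show regressive place assimilation: /t/ → [ʈ] before /ʐ/; /t/ → [k] before /ŋ/; /t/ → [p] before /m/; /t/ → [c] before /ɟ/. In each pair only place changes, matching the following consonant, while manner and voice stay constant.
The rule targets /t/ (voiceless alveolar stop), which sits before the trigger /ɢ/ (uvular).
The voiceless uvular stop is [q], so /t/ → [q].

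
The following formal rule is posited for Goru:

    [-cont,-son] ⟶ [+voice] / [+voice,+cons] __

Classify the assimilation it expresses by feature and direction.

The target ([-cont,-son], stops) acquires [+voice] next to a voiced consonant ([+voice,+cons]) — it takes on the voicing of its neighbour, so the feature that spreads is voicing.
The conditioning segment sits to the left of the focus bar, meaning the trigger precedes the segment that changes — progressive assimilation.

progressive voicing assimilation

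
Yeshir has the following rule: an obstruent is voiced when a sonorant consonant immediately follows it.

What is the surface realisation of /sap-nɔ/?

The rule targets /p/ (voiceless bilabial stop), which sits before the trigger /n/ (voiced).
A voiced bilabial stop is [b], so the surface segment is [b].

[sabnɔ]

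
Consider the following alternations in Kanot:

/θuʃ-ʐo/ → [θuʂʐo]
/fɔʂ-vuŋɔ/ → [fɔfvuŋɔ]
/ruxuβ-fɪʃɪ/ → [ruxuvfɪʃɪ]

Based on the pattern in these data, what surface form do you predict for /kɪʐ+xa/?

The data show regressive place assimilation: /ʃ/ → [ʂ] before /ʐ/; /ʂ/ → [f] before /v/; /β/ → [v] before /f/. In each pair only place changes, matching the following consonant, while manner and voice stay constant.
The rule targets /ʐ/ (voiced retroflex fricative), which sits before the trigger /x/ (velar).
Changing only its place to velar gives [ɣ] — the voiced velar fricative.

[kɪɣxa]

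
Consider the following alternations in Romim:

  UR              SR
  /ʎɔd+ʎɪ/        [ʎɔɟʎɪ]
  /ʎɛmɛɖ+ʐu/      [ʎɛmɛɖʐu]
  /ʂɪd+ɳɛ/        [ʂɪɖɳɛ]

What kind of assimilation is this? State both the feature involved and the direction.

regressive place assimilation

Underlying /d/ is realised as [ɟ] next to /ʎ/; /ʎ/ itself does not change.
The change alveolar → palatal matches the place of the following /ʎ/, identifying this as place assimilation.
Manner and voice are unchanged, so the assimilation is partial, not total.
The other alternating form patterns the same way: /d/ → [ɖ] before /ɳ/ (alveolar → retroflex, matching retroflex) — only place changes, and always toward the following segment.
No alternation appears in [ʎɛmɛɖʐu]: there the adjacent consonants already agree in place (/ɖ/ and /ʐ/ are both retroflex), so this form is consistent with the same rule.
The trigger is the following segment, so the direction is regressive (anticipatory).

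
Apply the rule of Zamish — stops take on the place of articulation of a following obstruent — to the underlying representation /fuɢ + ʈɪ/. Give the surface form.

/ɢ/ is a voiced uvular stop. The following trigger /ʈ/ is retroflex, so /ɢ/ must become retroflex as well.
Changing only its place to retroflex gives [ɖ] — the voiced retroflex stop.

[fuɖʈɪ]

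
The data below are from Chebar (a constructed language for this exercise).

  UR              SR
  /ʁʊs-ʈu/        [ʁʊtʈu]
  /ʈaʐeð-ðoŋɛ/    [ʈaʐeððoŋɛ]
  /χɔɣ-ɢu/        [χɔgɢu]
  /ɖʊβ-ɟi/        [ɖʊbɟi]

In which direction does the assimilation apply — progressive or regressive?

regressive

Comparing underlying and surface forms, /s/ → [t] is the alternation; the neighbouring /ʈ/ is constant.
The change fricative → stop matches the manner of the following /ʈ/, identifying this as manner assimilation.
The same holds elsewhere in the data: /ɣ/ → [g] before /ɢ/ (fricative → stop, matching a stop); /β/ → [b] before /ɟ/ (fricative → stop, matching a stop) — only manner changes, and always toward the following segment.
Nothing changes in [ʈaʐeððoŋɛ]: there the adjacent consonants already agree in manner (/ð/ and /ð/ are both fricatives), so this form is consistent with the same rule.
Since the segment that changes precedes the conditioning segment, the assimilation is regressive.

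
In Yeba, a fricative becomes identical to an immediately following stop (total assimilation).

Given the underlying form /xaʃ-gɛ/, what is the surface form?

/ʃ/ is the segment targeted by the rule; it sits immediately before /g/, so it assimilates completely and surfaces as [g].

[xaggɛ]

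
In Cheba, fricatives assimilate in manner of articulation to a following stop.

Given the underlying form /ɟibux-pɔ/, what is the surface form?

[ɟibukpɔ]

/x/ is a voiceless velar fricative. The following trigger /p/ is a stop, so /x/ must become a stop as well.
The voiceless velar stop is [k], so /x/ → [k].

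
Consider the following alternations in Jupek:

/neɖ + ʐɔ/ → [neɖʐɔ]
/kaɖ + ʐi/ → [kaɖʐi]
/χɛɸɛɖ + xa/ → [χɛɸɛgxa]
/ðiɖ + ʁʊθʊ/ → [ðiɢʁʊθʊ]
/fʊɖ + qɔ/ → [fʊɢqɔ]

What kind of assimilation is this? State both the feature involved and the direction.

regressive place assimilation

Comparing underlying and surface forms, /ɖ/ → [g] is the alternation; the neighbouring /x/ is constant.
The change retroflex → velar matches the place of the following /x/, identifying this as place assimilation.
Manner and voice are unchanged, so the assimilation is partial, not total.
The other alternating forms pattern the same way: /ɖ/ → [ɢ] before /ʁ/ (retroflex → uvular, matching uvular); /ɖ/ → [ɢ] before /q/ (retroflex → uvular, matching uvular) — only place changes, and always toward the following segment.
No alternation appears in [neɖʐɔ], [kaɖʐi]: there the adjacent consonants already agree in place (/ɖ/ and /ʐ/ are both retroflex; /ɖ/ and /ʐ/ are both retroflex), so these forms are consistent with the same rule.
Since the segment that changes precedes the conditioning segment, the assimilation is regressive.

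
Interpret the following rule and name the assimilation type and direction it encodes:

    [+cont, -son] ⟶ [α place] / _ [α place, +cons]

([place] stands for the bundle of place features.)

The rule copies the place features (abbreviated [place]) from the environment onto the target, so the assimilating feature is place.
The conditioning segment sits to the right of the focus bar, meaning the trigger follows the segment that changes — regressive assimilation.

regressive place assimilation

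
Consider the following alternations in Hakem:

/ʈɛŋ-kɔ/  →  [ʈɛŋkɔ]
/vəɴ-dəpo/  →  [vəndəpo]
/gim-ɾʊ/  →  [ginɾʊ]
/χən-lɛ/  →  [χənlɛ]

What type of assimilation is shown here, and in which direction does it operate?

regressive place assimilation

Comparing underlying and surface forms, /ɴ/ → [n] is the alternation; the neighbouring /d/ is constant.
The change uvular → alveolar matches the place of the following /d/, identifying this as place assimilation.
Manner and voice are unchanged, so the assimilation is partial, not total.
The same holds elsewhere in the data: /m/ → [n] before /ɾ/ (bilabial → alveolar, matching alveolar) — only place changes, and always toward the following segment.
Nothing changes in [ʈɛŋkɔ], [χənlɛ]: there the adjacent consonants already agree in place (/ŋ/ and /k/ are both velar; /n/ and /l/ are both alveolar), so these forms are consistent with the same rule.
The trigger is the following segment, so the direction is regressive (anticipatory).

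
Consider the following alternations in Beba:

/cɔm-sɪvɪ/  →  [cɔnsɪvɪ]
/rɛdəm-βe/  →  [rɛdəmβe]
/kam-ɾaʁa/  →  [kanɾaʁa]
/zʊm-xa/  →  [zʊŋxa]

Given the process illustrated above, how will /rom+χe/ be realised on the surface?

The data show regressive place assimilation: /m/ → [n] before /s/; /m/ → [n] before /ɾ/; /m/ → [ŋ] before /x/. In each pair only place changes, matching the following consonant, while manner and voice stay constant.
Nothing changes in [rɛdəmβe]: there the adjacent consonants already agree in place (/m/ and /β/ are both bilabial), so this form is consistent with the same rule.
The rule targets /m/ (voiced bilabial nasal), which sits before the trigger /χ/ (uvular).
Changing only its place to uvular gives [ɴ] — the voiced uvular nasal.

[roɴχe]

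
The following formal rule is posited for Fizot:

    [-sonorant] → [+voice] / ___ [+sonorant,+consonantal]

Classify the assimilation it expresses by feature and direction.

regressive voicing assimilation

The target ([-sonorant], obstruents) acquires [+voice] next to a sonorant consonant ([+sonorant,+consonantal]) — it takes on the voicing of its neighbour, so the feature that spreads is voicing.
Since the environment is written after the underscore, the trigger follows the target; the direction is regressive.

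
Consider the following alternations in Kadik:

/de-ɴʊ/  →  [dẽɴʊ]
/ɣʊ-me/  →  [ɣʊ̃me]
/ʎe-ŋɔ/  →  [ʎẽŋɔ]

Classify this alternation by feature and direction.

regressive nasality assimilation (vowel nasalisation)

The vowel /e/ surfaces as nasalised [ẽ] next to the following nasal /ɴ/ — it has acquired the [+nasal] feature of its neighbour.
Likewise in the remaining data: /ʊ/ → [ʊ̃] before /m/; /e/ → [ẽ] before /ŋ/ — each time a vowel is nasalised next to a following nasal.
Because the conditioning nasal is to the right of the vowel that changes, the process is regressive (anticipatory).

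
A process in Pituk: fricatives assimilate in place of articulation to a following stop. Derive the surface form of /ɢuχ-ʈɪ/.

The rule targets /χ/ (voiceless uvular fricative), which sits before the trigger /ʈ/ (retroflex).
The voiceless retroflex fricative is [ʂ], so /χ/ → [ʂ].

[ɢuʂʈɪ]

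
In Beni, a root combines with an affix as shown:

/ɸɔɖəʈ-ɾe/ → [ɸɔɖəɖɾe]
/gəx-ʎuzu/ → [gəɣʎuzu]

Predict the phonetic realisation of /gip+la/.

[gibla]

The data show regressive voicing assimilation: /ʈ/ → [ɖ] before /ɾ/; /x/ → [ɣ] before /ʎ/. In each pair only voicing changes, matching the following consonant, while place and manner stay constant.
The rule targets /p/ (voiceless bilabial stop), which sits before the trigger /l/ (voiced).
The voiced bilabial stop is [b], so /p/ → [b].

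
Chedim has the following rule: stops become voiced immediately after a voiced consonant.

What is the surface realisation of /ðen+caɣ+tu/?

[ðenɟaɣdu]

The rule targets /c/ (voiceless palatal stop), which sits after the trigger /n/ (voiced).
A voiced palatal stop is [ɟ], so the surface segment is [ɟ].
The same rule applies at the second boundary: /t/ → [d] next to /ɣ/.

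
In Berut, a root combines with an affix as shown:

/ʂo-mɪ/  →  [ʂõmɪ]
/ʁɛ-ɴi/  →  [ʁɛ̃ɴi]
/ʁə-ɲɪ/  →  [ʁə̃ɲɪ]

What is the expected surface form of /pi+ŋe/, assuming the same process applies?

The data show regressive nasality assimilation (vowel nasalisation): /o/ → [õ] before /m/; /ɛ/ → [ɛ̃] before /ɴ/; /ə/ → [ə̃] before /ɲ/ — a vowel is nasalised by an immediately following nasal consonant.
The vowel /i/ is adjacent to the following nasal /ŋ/, so it acquires [+nasal] and surfaces as [ĩ].

[pĩŋe]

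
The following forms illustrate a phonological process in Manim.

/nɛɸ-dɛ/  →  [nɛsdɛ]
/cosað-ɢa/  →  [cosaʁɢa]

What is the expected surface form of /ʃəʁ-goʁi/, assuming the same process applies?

[ʃəɣgoʁi]

The data show regressive place assimilation: /ɸ/ → [s] before /d/; /ð/ → [ʁ] before /ɢ/. In each pair only place changes, matching the following consonant, while manner and voice stay constant.
The rule targets /ʁ/ (voiced uvular fricative), which sits before the trigger /g/ (velar).
The voiced velar fricative is [ɣ], so /ʁ/ → [ɣ].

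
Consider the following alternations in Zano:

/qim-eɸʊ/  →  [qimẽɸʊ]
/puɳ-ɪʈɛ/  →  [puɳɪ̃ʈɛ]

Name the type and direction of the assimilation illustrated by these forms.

The vowel /e/ surfaces as nasalised [ẽ] next to the preceding nasal /m/ — it has acquired the [+nasal] feature of its neighbour.
Likewise in the remaining data: /ɪ/ → [ɪ̃] after /ɳ/ — each time a vowel is nasalised next to a preceding nasal.
Because the conditioning nasal is to the left of the vowel that changes, the process is progressive (perseverative).

progressive nasality assimilation (vowel nasalisation)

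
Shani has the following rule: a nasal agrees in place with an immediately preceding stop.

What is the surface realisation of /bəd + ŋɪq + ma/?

/ŋ/ is a voiced velar nasal. The preceding trigger /d/ is alveolar, so /ŋ/ must become alveolar as well.
Changing only its place to alveolar gives [n] — the voiced alveolar nasal.
The same rule applies at the second boundary: /m/ → [ɴ] next to /q/.

[bədnɪqɴa]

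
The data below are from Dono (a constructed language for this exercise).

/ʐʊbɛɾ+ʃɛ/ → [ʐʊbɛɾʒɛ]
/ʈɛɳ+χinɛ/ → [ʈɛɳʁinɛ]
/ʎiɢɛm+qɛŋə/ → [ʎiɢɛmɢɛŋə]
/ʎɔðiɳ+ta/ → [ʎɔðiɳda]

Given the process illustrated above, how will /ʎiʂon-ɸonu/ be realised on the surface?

The data show progressive voicing assimilation: /ʃ/ → [ʒ] after /ɾ/; /χ/ → [ʁ] after /ɳ/; /q/ → [ɢ] after /m/; /t/ → [d] after /ɳ/. In each pair only voicing changes, matching the preceding consonant, while place and manner stay constant.
/ɸ/ is a voiceless bilabial fricative. The preceding trigger /n/ is voiced, so /ɸ/ must become voiced as well.
The voiced bilabial fricative is [β], so /ɸ/ → [β].

[ʎiʂonβonu]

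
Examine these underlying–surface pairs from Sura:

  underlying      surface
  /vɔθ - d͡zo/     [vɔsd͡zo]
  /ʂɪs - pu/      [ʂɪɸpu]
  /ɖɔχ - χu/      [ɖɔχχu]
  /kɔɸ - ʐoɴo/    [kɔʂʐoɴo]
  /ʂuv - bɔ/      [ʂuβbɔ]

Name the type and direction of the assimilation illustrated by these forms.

regressive place assimilation

Comparing underlying and surface forms, /θ/ → [s] is the alternation; the neighbouring /d͡z/ is constant.
The change dental → alveolar matches the place of the following /d͡z/, identifying this as place assimilation.
Manner and voice are unchanged, so the assimilation is partial, not total.
The same holds elsewhere in the data: /s/ → [ɸ] before /p/ (alveolar → bilabial, matching bilabial); /ɸ/ → [ʂ] before /ʐ/ (bilabial → retroflex, matching retroflex); /v/ → [β] before /b/ (labiodental → bilabial, matching bilabial) — only place changes, and always toward the following segment.
Nothing changes in [ɖɔχχu]: there the adjacent consonants already agree in place (/χ/ and /χ/ are both uvular), so this form is consistent with the same rule.
Since the segment that changes precedes the conditioning segment, the assimilation is regressive.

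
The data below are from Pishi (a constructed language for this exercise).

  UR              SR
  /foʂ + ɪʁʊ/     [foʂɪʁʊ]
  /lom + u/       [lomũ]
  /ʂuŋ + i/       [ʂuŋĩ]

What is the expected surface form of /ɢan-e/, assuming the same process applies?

[ɢanẽ]

The data show progressive nasality assimilation (vowel nasalisation): /u/ → [ũ] after /m/; /i/ → [ĩ] after /ŋ/ — a vowel is nasalised by an immediately preceding nasal consonant.
No change occurs in [foʂɪʁʊ] because the vowel at the boundary is adjacent to an oral consonant, not a nasal (/ɪ/ next to /ʂ/).
/e/ sits next to the nasal /n/ and is therefore nasalised to [ẽ].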